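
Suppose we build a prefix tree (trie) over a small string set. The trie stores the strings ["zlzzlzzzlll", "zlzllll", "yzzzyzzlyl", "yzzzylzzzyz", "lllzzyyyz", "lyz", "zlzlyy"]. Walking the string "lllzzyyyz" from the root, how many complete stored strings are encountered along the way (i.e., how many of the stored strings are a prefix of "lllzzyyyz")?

1

Check each prefix of "lllzzyyyz" against the stored set — each match is an end-marker on the path.
Prefixes of the query that are stored words: "lllzzyyyz"
Count: 1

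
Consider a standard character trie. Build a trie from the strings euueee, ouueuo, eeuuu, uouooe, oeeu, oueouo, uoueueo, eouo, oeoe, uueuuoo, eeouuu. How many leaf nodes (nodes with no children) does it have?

A leaf is a node with no children — equivalently, the end of a word that is not a proper prefix of any other stored word.
Those words: "eeouuu", "eeuuu", "eouo", "euueee", "oeeu", "oeoe", "oueouo", "ouueuo", "uoueueo", "uouooe", "uueuuoo"
Leaf count: 11

11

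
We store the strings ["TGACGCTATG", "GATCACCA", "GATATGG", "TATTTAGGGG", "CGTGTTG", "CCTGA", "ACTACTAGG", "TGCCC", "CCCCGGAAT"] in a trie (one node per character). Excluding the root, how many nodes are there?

For each word, the new-node count is its length minus the longest prefix already in the trie:
  "TGACGCTATG" → 10 new (T, G, A, C, G, C, T, A, T, G)
  "GATCACCA" → 8 new (G, A, T, C, A, C, C, A)
  "GATATGG" → prefix "GAT" already present; 4 new (A, T, G, G)
  "TATTTAGGGG" → prefix "T" already present; 9 new (A, T, T, T, A, G, G, G, G)
  "CGTGTTG" → 7 new (C, G, T, G, T, T, G)
  "CCTGA" → prefix "C" already present; 4 new (C, T, G, A)
  "ACTACTAGG" → 9 new (A, C, T, A, C, T, A, G, G)
  "TGCCC" → prefix "TG" already present; 3 new (C, C, C)
  "CCCCGGAAT" → prefix "CC" already present; 7 new (C, C, G, G, A, A, T)
Total nodes = 10 + 8 + 4 + 9 + 7 + 4 + 9 + 3 + 7 = 61

61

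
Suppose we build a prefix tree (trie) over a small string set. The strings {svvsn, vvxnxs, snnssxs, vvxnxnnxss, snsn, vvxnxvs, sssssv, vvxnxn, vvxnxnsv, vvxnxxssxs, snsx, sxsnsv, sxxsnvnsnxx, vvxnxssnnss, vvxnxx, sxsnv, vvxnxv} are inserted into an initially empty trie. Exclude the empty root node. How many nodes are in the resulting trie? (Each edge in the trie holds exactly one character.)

Count nodes per top-level branch (shared prefixes stored once):
  's'-branch (snnssxs, snsn, snsx, sssssv, svvsn, sxsnsv, sxsnv, sxxsnvnsnxx): 34 nodes
  'v'-branch (vvxnxn, vvxnxnnxss, vvxnxnsv, vvxnxs, vvxnxssnnss, vvxnxv, vvxnxvs, vvxnxx, vvxnxxssxs): 25 nodes
Sum: 59

59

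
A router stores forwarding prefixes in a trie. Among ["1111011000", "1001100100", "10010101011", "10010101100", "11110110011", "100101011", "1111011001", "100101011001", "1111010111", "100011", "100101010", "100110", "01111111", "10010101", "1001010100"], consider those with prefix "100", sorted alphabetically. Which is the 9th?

100110

Filter for "100…" and sort: "100011", "10010101", "100101010", "1001010100", "10010101011", "100101011", "10010101100", "100101011001", "100110", "1001100100"
Position 9: 100110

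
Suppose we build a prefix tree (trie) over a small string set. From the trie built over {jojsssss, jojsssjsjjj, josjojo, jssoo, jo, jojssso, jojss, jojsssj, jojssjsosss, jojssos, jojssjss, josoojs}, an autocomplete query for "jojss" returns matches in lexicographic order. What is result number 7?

Words with prefix "jojss", in lexicographic order: "jojss", "jojssjsosss", "jojssjss", "jojssos", "jojsssj", "jojsssjsjjj", "jojssso", "jojsssss"
The 7th is jojssso.

jojssso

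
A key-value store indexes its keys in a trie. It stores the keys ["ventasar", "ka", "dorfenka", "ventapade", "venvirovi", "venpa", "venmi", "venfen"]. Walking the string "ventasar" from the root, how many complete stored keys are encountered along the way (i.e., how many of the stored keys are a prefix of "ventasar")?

1

Traverse "ventasar" character by character; count nodes along the way that are marked as word ends.
Prefixes of the query that are stored words: "ventasar"
Count: 1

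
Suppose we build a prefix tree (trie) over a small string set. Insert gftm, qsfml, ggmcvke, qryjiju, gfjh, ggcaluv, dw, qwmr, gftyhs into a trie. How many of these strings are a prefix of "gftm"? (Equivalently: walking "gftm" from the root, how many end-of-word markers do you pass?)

Check each prefix of "gftm" against the stored set — each match is an end-marker on the path.
Prefixes of the query that are stored words: "gftm"
Count: 1

1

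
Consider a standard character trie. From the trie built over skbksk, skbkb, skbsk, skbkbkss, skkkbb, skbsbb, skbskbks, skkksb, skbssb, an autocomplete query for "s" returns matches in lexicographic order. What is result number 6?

Filter for "s…" and sort: "skbkb", "skbkbkss", "skbksk", "skbsbb", "skbsk", "skbskbks", "skbssb", "skkkbb", "skkksb"
Position 6: skbskbks

skbskbks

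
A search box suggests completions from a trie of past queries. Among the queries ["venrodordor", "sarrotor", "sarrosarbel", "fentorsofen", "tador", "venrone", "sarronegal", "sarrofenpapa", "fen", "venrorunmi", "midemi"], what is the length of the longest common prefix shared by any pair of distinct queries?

Equivalently: take the maximum, over all pairs, of their longest common prefix length.
e.g. "sarrofenpapa" and "sarronegal" share the prefix "sarro" of length 5; no pair shares a longer one.
Longest shared-prefix length: 5

5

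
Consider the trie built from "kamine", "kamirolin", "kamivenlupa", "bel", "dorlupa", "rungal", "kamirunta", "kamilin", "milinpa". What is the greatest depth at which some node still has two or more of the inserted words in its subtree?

5

Equivalently: take the maximum, over all pairs, of their longest common prefix length.
e.g. "kamirolin" and "kamirunta" share the prefix "kamir" of length 5; no pair shares a longer one.
Longest shared-prefix length: 5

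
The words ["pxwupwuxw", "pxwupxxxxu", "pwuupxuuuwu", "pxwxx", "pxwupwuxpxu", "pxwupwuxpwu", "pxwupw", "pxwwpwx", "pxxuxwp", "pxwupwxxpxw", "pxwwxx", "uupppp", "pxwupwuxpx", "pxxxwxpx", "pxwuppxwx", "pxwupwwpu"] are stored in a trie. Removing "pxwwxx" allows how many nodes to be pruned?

A node on "pxwwxx"'s path can go only if nothing else ends at it or branches off below it.
The suffix "xx" (2 nodes) is used only by "pxwwxx"; the node for "pxww" still has the child "p", so pruning stops there.
Nodes removed: 2

2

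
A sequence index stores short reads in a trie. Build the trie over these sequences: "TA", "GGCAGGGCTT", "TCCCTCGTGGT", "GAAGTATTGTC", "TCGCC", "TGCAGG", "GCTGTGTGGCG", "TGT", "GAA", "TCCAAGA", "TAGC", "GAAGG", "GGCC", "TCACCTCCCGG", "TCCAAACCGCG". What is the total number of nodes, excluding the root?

For each word, the new-node count is its length minus the longest prefix already in the trie:
  "TA" → 2 new (T, A)
  "GGCAGGGCTT" → 10 new (G, G, C, A, G, G, G, C, T, T)
  "TCCCTCGTGGT" → prefix "T" already present; 10 new (C, C, C, T, C, G, T, G, G, T)
  "GAAGTATTGTC" → prefix "G" already present; 10 new (A, A, G, T, A, T, T, G, T, C)
  "TCGCC" → prefix "TC" already present; 3 new (G, C, C)
  "TGCAGG" → prefix "T" already present; 5 new (G, C, A, G, G)
  "GCTGTGTGGCG" → prefix "G" already present; 10 new (C, T, G, T, G, T, G, G, C, G)
  "TGT" → prefix "TG" already present; 1 new (T)
  "GAA" → prefix "GAA" already present; 0 new (none)
  "TCCAAGA" → prefix "TCC" already present; 4 new (A, A, G, A)
  "TAGC" → prefix "TA" already present; 2 new (G, C)
  "GAAGG" → prefix "GAAG" already present; 1 new (G)
  "GGCC" → prefix "GGC" already present; 1 new (C)
  "TCACCTCCCGG" → prefix "TC" already present; 9 new (A, C, C, T, C, C, C, G, G)
  "TCCAAACCGCG" → prefix "TCCAA" already present; 6 new (A, C, C, G, C, G)
Total nodes = 2 + 10 + 10 + 10 + 3 + 5 + 10 + 1 + 0 + 4 + 2 + 1 + 1 + 9 + 6 = 74

74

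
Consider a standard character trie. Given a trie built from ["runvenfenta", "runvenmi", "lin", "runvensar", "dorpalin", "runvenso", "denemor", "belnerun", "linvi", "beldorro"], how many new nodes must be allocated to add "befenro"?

5

Walking "befenro" from the root, the first 2 characters ("be") follow existing edges; "f" is the first miss.
Each of the 5 remaining characters creates one node.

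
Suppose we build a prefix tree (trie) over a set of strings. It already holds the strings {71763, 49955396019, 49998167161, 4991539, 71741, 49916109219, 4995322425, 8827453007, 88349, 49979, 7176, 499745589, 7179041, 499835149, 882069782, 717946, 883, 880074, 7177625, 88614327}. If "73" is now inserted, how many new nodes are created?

Walking "73" from the root, the first 1 characters ("7") follow existing edges; "3" is the first miss.
Each of the 1 remaining characters creates one node.

1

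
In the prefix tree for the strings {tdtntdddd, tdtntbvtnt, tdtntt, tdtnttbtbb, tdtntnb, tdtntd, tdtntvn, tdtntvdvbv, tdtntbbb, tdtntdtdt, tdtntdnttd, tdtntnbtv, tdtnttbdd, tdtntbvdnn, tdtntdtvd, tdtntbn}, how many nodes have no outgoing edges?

A leaf is a node with no children — equivalently, the end of a word that is not a proper prefix of any other stored word.
Those words: "tdtntbbb", "tdtntbn", "tdtntbvdnn", "tdtntbvtnt", "tdtntdddd", "tdtntdnttd", "tdtntdtdt", "tdtntdtvd", "tdtntnbtv", "tdtnttbdd", "tdtnttbtbb", "tdtntvdvbv", "tdtntvn"
Leaf count: 13

13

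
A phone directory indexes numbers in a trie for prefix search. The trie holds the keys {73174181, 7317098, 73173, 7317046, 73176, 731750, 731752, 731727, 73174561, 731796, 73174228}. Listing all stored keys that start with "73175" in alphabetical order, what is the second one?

731752

Filter for "73175…" and sort: "731750", "731752"
The 2nd is 731752.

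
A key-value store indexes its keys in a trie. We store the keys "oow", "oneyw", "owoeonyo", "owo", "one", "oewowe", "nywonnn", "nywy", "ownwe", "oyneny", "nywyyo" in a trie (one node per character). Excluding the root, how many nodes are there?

37

Count nodes per top-level branch (shared prefixes stored once):
  'n'-branch (nywonnn, nywy, nywyyo): 10 nodes
  'o'-branch (oewowe, one, oneyw, oow, ownwe, owo, owoeonyo, oyneny): 27 nodes
Sum: 37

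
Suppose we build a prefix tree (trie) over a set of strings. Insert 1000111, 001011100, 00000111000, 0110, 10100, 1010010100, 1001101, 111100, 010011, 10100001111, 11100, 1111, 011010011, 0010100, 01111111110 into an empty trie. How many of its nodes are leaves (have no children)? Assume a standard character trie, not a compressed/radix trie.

12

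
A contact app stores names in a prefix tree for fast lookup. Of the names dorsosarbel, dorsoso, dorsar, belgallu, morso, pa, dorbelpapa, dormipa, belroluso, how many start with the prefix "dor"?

5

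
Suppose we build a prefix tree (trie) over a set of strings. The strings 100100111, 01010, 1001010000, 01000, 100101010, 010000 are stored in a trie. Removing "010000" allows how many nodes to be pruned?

1

Walk "010000" from the leaf back toward the root, removing each node that no remaining word uses.
The suffix "0" (1 node) is used only by "010000"; "01000" is itself a stored word, so pruning stops there.
Nodes removed: 1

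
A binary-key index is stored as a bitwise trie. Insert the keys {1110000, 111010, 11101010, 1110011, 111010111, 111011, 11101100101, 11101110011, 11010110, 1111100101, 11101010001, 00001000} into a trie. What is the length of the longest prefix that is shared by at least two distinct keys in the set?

8

Look for the deepest trie node that still has at least two words in its subtree.
e.g. "11101010" and "11101010001" share the prefix "11101010" of length 8; no pair shares a longer one.
Longest shared-prefix length: 8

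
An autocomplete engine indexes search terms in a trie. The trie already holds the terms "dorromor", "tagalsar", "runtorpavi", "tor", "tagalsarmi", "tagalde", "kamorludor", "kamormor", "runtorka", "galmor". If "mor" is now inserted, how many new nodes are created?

No existing word starts with "m", so every character of "mor" needs a new node.
3 − 0 = 3 new nodes.

3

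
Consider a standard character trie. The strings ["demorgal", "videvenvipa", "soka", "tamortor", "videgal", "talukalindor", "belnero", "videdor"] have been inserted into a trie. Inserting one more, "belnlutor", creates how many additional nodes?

The longest prefix of "belnlutor" already in the trie is "beln" (length 4).
Each of the 5 remaining characters creates one node.

5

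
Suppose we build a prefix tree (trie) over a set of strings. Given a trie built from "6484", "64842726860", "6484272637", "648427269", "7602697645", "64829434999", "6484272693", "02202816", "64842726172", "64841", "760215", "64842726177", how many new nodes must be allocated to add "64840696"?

4

"6484" is already a path in the trie; the remaining "0696" must be added.
Each of the 4 remaining characters creates one node.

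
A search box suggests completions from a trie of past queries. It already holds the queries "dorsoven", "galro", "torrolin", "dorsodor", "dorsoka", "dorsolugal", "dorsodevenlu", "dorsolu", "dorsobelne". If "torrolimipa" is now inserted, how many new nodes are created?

4

Walking "torrolimipa" from the root, the first 7 characters ("torroli") follow existing edges; "m" is the first miss.
Each of the 4 remaining characters creates one node.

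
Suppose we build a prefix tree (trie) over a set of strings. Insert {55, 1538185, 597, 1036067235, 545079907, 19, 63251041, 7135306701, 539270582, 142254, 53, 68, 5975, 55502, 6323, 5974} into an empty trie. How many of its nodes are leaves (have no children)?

13

Leaves are exactly the stored words that no other stored word extends.
Those words: "1036067235", "142254", "1538185", "19", "539270582", "545079907", "55502", "5974", "5975", "6323", "63251041", "68", "7135306701"
Leaf count: 13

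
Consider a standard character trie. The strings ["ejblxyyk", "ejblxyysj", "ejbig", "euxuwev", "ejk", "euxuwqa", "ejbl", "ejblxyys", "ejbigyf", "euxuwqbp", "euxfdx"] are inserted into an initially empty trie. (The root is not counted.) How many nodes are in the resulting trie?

Insert word by word; a character creates a node only if that edge doesn't already exist:
  "ejblxyyk" → 8 new (e, j, b, l, x, y, y, k)
  "ejblxyysj" → prefix "ejblxyy" already present; 2 new (s, j)
  "ejbig" → prefix "ejb" already present; 2 new (i, g)
  "euxuwev" → prefix "e" already present; 6 new (u, x, u, w, e, v)
  "ejk" → prefix "ej" already present; 1 new (k)
  "euxuwqa" → prefix "euxuw" already present; 2 new (q, a)
  "ejbl" → prefix "ejbl" already present; 0 new (none)
  "ejblxyys" → prefix "ejblxyys" already present; 0 new (none)
  "ejbigyf" → prefix "ejbig" already present; 2 new (y, f)
  "euxuwqbp" → prefix "euxuwq" already present; 2 new (b, p)
  "euxfdx" → prefix "eux" already present; 3 new (f, d, x)
Total nodes = 8 + 2 + 2 + 6 + 1 + 2 + 0 + 0 + 2 + 2 + 3 = 28

28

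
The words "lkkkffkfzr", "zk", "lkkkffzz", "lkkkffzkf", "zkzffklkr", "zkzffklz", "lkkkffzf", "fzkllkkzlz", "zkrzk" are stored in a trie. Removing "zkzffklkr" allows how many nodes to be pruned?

2

After clearing the end-marker at "zkzffklkr", prune upward until reaching a node still needed by another word.
The suffix "kr" (2 nodes) is used only by "zkzffklkr"; the node for "zkzffkl" still has the child "z", so pruning stops there.
Nodes removed: 2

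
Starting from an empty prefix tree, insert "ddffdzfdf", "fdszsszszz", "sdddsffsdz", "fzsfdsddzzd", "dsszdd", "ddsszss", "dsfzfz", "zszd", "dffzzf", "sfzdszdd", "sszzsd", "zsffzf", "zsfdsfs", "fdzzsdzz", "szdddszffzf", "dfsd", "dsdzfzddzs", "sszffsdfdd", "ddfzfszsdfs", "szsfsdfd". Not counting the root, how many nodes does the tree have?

129

Trace insertions, counting only characters that open a new branch:
  "ddffdzfdf" → 9 new (d, d, f, f, d, z, f, d, f)
  "fdszsszszz" → 10 new (f, d, s, z, s, s, z, s, z, z)
  "sdddsffsdz" → 10 new (s, d, d, d, s, f, f, s, d, z)
  "fzsfdsddzzd" → prefix "f" already present; 10 new (z, s, f, d, s, d, d, z, z, d)
  "dsszdd" → prefix "d" already present; 5 new (s, s, z, d, d)
  "ddsszss" → prefix "dd" already present; 5 new (s, s, z, s, s)
  "dsfzfz" → prefix "ds" already present; 4 new (f, z, f, z)
  "zszd" → 4 new (z, s, z, d)
  "dffzzf" → prefix "d" already present; 5 new (f, f, z, z, f)
  "sfzdszdd" → prefix "s" already present; 7 new (f, z, d, s, z, d, d)
  "sszzsd" → prefix "s" already present; 5 new (s, z, z, s, d)
  "zsffzf" → prefix "zs" already present; 4 new (f, f, z, f)
  "zsfdsfs" → prefix "zsf" already present; 4 new (d, s, f, s)
  "fdzzsdzz" → prefix "fd" already present; 6 new (z, z, s, d, z, z)
  "szdddszffzf" → prefix "s" already present; 10 new (z, d, d, d, s, z, f, f, z, f)
  "dfsd" → prefix "df" already present; 2 new (s, d)
  "dsdzfzddzs" → prefix "ds" already present; 8 new (d, z, f, z, d, d, z, s)
  "sszffsdfdd" → prefix "ssz" already present; 7 new (f, f, s, d, f, d, d)
  "ddfzfszsdfs" → prefix "ddf" already present; 8 new (z, f, s, z, s, d, f, s)
  "szsfsdfd" → prefix "sz" already present; 6 new (s, f, s, d, f, d)
Total nodes = 9 + 10 + 10 + 10 + 5 + 5 + 4 + 4 + 5 + 7 + 5 + 4 + 4 + 6 + 10 + 2 + 8 + 7 + 8 + 6 = 129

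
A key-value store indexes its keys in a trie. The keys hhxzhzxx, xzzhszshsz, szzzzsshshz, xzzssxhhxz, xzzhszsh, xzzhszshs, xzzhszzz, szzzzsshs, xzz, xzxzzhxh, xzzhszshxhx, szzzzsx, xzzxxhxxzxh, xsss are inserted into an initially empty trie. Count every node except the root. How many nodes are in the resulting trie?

For each word, the new-node count is its length minus the longest prefix already in the trie:
  "hhxzhzxx" → 8 new (h, h, x, z, h, z, x, x)
  "xzzhszshsz" → 10 new (x, z, z, h, s, z, s, h, s, z)
  "szzzzsshshz" → 11 new (s, z, z, z, z, s, s, h, s, h, z)
  "xzzssxhhxz" → prefix "xzz" already present; 7 new (s, s, x, h, h, x, z)
  "xzzhszsh" → prefix "xzzhszsh" already present; 0 new (none)
  "xzzhszshs" → prefix "xzzhszshs" already present; 0 new (none)
  "xzzhszzz" → prefix "xzzhsz" already present; 2 new (z, z)
  "szzzzsshs" → prefix "szzzzsshs" already present; 0 new (none)
  "xzz" → prefix "xzz" already present; 0 new (none)
  "xzxzzhxh" → prefix "xz" already present; 6 new (x, z, z, h, x, h)
  "xzzhszshxhx" → prefix "xzzhszsh" already present; 3 new (x, h, x)
  "szzzzsx" → prefix "szzzzs" already present; 1 new (x)
  "xzzxxhxxzxh" → prefix "xzz" already present; 8 new (x, x, h, x, x, z, x, h)
  "xsss" → prefix "x" already present; 3 new (s, s, s)
Total nodes = 8 + 10 + 11 + 7 + 0 + 0 + 2 + 0 + 0 + 6 + 3 + 1 + 8 + 3 = 59

59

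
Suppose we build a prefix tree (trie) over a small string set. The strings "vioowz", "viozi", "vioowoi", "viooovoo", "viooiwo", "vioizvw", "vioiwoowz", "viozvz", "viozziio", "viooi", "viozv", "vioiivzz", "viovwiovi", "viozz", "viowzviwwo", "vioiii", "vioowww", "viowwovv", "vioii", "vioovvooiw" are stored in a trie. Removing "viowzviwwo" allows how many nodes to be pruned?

After clearing the end-marker at "viowzviwwo", prune upward until reaching a node still needed by another word.
The suffix "zviwwo" (6 nodes) is used only by "viowzviwwo"; the node for "viow" still has the child "w", so pruning stops there.
Nodes removed: 6

6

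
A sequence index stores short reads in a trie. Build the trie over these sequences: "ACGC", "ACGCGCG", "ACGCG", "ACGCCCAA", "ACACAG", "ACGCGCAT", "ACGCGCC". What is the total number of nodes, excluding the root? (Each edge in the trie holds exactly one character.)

Trie structure (* marks end of a word):
(root)
└─ A
   └─ C
      ├─ A
      │  └─ C
      │     └─ A
      │        └─ G *
      └─ G
         └─ C *
            ├─ C
            │  └─ C
            │     └─ A
            │        └─ A *
            └─ G *
               └─ C
                  ├─ A
                  │  └─ T *
                  ├─ C *
                  └─ G *
Counting every labelled node above: 18.

18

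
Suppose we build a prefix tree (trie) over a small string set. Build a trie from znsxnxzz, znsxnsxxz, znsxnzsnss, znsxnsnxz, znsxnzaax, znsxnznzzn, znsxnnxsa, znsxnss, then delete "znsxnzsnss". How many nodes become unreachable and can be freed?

A node on "znsxnzsnss"'s path can go only if nothing else ends at it or branches off below it.
The suffix "snss" (4 nodes) is used only by "znsxnzsnss"; the node for "znsxnz" still has the child "a", so pruning stops there.
Nodes removed: 4

4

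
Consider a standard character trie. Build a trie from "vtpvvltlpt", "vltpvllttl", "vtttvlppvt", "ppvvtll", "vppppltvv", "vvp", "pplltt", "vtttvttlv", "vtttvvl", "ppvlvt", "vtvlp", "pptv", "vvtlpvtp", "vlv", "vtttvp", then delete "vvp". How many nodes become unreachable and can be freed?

1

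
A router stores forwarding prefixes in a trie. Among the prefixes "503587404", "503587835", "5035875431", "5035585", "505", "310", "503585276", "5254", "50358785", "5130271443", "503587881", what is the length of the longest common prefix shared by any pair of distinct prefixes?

7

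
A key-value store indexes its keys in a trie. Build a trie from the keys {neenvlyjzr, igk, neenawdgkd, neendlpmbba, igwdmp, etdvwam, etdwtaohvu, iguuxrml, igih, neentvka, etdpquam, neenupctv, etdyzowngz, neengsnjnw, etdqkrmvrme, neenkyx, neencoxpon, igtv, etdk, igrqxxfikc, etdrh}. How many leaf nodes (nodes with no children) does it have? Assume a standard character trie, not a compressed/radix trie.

21

A leaf is a node with no children — equivalently, the end of a word that is not a proper prefix of any other stored word.
Those words: "etdk", "etdpquam", "etdqkrmvrme", "etdrh", "etdvwam", "etdwtaohvu", "etdyzowngz", "igih", "igk", "igrqxxfikc", "igtv", "iguuxrml", "igwdmp", "neenawdgkd", "neencoxpon", "neendlpmbba", "neengsnjnw", "neenkyx", "neentvka", "neenupctv", "neenvlyjzr"
Leaf count: 21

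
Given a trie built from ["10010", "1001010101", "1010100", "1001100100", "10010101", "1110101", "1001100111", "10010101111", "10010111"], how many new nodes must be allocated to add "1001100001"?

"1001100" is already a path in the trie; the remaining "001" must be added.
Each of the 3 remaining characters creates one node.

3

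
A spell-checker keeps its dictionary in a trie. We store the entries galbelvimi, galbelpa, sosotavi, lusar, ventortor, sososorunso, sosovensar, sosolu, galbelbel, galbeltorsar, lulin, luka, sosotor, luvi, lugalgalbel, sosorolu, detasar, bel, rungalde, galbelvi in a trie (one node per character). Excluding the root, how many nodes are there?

98

For each word, the new-node count is its length minus the longest prefix already in the trie:
  "galbelvimi" → 10 new (g, a, l, b, e, l, v, i, m, i)
  "galbelpa" → prefix "galbel" already present; 2 new (p, a)
  "sosotavi" → 8 new (s, o, s, o, t, a, v, i)
  "lusar" → 5 new (l, u, s, a, r)
  "ventortor" → 9 new (v, e, n, t, o, r, t, o, r)
  "sososorunso" → prefix "soso" already present; 7 new (s, o, r, u, n, s, o)
  "sosovensar" → prefix "soso" already present; 6 new (v, e, n, s, a, r)
  "sosolu" → prefix "soso" already present; 2 new (l, u)
  "galbelbel" → prefix "galbel" already present; 3 new (b, e, l)
  "galbeltorsar" → prefix "galbel" already present; 6 new (t, o, r, s, a, r)
  "lulin" → prefix "lu" already present; 3 new (l, i, n)
  "luka" → prefix "lu" already present; 2 new (k, a)
  "sosotor" → prefix "sosot" already present; 2 new (o, r)
  "luvi" → prefix "lu" already present; 2 new (v, i)
  "lugalgalbel" → prefix "lu" already present; 9 new (g, a, l, g, a, l, b, e, l)
  "sosorolu" → prefix "soso" already present; 4 new (r, o, l, u)
  "detasar" → 7 new (d, e, t, a, s, a, r)
  "bel" → 3 new (b, e, l)
  "rungalde" → 8 new (r, u, n, g, a, l, d, e)
  "galbelvi" → prefix "galbelvi" already present; 0 new (none)
Total nodes = 10 + 2 + 8 + 5 + 9 + 7 + 6 + 2 + 3 + 6 + 3 + 2 + 2 + 2 + 9 + 4 + 7 + 3 + 8 + 0 = 98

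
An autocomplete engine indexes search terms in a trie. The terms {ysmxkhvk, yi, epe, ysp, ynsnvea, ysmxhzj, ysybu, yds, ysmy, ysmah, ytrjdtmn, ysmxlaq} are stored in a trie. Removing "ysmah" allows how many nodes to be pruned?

A node on "ysmah"'s path can go only if nothing else ends at it or branches off below it.
The suffix "ah" (2 nodes) is used only by "ysmah"; the node for "ysm" still has the child "x", so pruning stops there.
Nodes removed: 2

2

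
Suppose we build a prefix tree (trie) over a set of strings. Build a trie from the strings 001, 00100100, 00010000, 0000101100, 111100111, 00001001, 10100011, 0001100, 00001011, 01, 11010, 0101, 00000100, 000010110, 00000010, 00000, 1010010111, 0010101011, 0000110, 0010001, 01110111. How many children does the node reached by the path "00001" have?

2

The children of the "00001" node are the distinct next characters among strings starting with "00001".
Characters that immediately follow "00001" among the stored strings: {0, 1}.
That node has 2 child edges.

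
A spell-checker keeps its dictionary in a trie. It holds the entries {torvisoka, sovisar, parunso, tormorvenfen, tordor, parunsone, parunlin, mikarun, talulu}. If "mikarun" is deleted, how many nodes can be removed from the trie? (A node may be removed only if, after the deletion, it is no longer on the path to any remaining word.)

7

Walk "mikarun" from the leaf back toward the root, removing each node that no remaining word uses.
No other word shares any prefix with "mikarun", so all 7 of its nodes go.
Nodes removed: 7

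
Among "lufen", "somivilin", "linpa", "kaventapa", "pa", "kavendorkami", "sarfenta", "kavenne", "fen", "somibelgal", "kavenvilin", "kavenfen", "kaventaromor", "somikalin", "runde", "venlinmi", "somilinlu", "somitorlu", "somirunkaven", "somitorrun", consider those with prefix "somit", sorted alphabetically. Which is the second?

somitorrun

Words with prefix "somit", in lexicographic order: "somitorlu", "somitorrun"
The 2nd is somitorrun.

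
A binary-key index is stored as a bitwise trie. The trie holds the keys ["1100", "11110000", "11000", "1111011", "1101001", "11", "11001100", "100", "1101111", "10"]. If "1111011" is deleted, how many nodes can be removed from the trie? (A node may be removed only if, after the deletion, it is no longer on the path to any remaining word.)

2

A node on "1111011"'s path can go only if nothing else ends at it or branches off below it.
The suffix "11" (2 nodes) is used only by "1111011"; the node for "11110" still has the child "0", so pruning stops there.
Nodes removed: 2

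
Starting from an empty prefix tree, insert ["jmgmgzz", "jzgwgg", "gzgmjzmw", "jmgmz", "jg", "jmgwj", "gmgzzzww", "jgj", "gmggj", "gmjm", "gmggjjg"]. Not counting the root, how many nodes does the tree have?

38

Trie structure (* marks end of a word):
(root)
├─ g
│  ├─ m
│  │  ├─ g
│  │  │  ├─ g
│  │  │  │  └─ j *
│  │  │  │     └─ j
│  │  │  │        └─ g *
│  │  │  └─ z
│  │  │     └─ z
│  │  │        └─ z
│  │  │           └─ w
│  │  │              └─ w *
│  │  └─ j
│  │     └─ m *
│  └─ z
│     └─ g
│        └─ m
│           └─ j
│              └─ z
│                 └─ m
│                    └─ w *
└─ j
   ├─ g *
   │  └─ j *
   ├─ m
   │  └─ g
   │     ├─ m
   │     │  ├─ g
   │     │  │  └─ z
   │     │  │     └─ z *
   │     │  └─ z *
   │     └─ w
   │        └─ j *
   └─ z
      └─ g
         └─ w
            └─ g
               └─ g *
Counting every labelled node above: 38.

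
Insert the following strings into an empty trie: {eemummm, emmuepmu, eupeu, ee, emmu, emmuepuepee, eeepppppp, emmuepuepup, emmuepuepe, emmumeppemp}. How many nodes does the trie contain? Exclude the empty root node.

Count nodes per top-level branch (shared prefixes stored once):
  'e'-branch (ee, eeepppppp, eemummm, emmu, emmuepmu, emmuepuepe, emmuepuepee, emmuepuepup, emmumeppemp, eupeu): 39 nodes
Sum: 39

39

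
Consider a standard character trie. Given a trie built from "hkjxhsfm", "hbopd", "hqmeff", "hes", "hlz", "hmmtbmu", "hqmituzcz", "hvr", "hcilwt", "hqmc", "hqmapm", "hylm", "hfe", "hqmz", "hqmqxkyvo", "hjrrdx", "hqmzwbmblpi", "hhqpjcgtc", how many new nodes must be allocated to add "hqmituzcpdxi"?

4

Walking "hqmituzcpdxi" from the root, the first 8 characters ("hqmituzc") follow existing edges; "p" is the first miss.
New nodes needed: |"hqmituzcpdxi"| − 8 = 12 − 8 = 4.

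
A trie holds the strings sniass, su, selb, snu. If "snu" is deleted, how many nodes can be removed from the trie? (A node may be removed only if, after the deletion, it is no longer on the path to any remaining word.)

A node on "snu"'s path can go only if nothing else ends at it or branches off below it.
The suffix "u" (1 node) is used only by "snu"; the node for "sn" still has the child "i", so pruning stops there.
Nodes removed: 1

1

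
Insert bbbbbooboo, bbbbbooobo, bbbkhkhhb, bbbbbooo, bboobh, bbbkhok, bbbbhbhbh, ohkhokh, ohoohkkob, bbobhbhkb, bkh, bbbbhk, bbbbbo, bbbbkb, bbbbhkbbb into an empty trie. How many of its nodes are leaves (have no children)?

Leaves are exactly the stored words that no other stored word extends.
Those words: "bbbbbooboo", "bbbbbooobo", "bbbbhbhbh", "bbbbhkbbb", "bbbbkb", "bbbkhkhhb", "bbbkhok", "bbobhbhkb", "bboobh", "bkh", "ohkhokh", "ohoohkkob"
Leaf count: 12

12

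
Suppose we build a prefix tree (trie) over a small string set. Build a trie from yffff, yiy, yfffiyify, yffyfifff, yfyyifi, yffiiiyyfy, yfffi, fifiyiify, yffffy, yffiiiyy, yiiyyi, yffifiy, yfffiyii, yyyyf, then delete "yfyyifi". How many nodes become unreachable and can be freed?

5

A node on "yfyyifi"'s path can go only if nothing else ends at it or branches off below it.
The suffix "yyifi" (5 nodes) is used only by "yfyyifi"; the node for "yf" still has the child "f", so pruning stops there.
Nodes removed: 5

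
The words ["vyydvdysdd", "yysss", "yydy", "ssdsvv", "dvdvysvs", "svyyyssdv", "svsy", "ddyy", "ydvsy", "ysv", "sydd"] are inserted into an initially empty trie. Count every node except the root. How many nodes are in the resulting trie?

For each word, the new-node count is its length minus the longest prefix already in the trie:
  "vyydvdysdd" → 10 new (v, y, y, d, v, d, y, s, d, d)
  "yysss" → 5 new (y, y, s, s, s)
  "yydy" → prefix "yy" already present; 2 new (d, y)
  "ssdsvv" → 6 new (s, s, d, s, v, v)
  "dvdvysvs" → 8 new (d, v, d, v, y, s, v, s)
  "svyyyssdv" → prefix "s" already present; 8 new (v, y, y, y, s, s, d, v)
  "svsy" → prefix "sv" already present; 2 new (s, y)
  "ddyy" → prefix "d" already present; 3 new (d, y, y)
  "ydvsy" → prefix "y" already present; 4 new (d, v, s, y)
  "ysv" → prefix "y" already present; 2 new (s, v)
  "sydd" → prefix "s" already present; 3 new (y, d, d)
Total nodes = 10 + 5 + 2 + 6 + 8 + 8 + 2 + 3 + 4 + 2 + 3 = 53

53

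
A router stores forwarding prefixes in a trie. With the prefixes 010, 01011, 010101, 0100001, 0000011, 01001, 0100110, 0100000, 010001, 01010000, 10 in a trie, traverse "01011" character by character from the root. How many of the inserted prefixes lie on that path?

Check each prefix of "01011" against the stored set — each match is an end-marker on the path.
Prefixes of the query that are stored words: "010", "01011"
Count: 2

2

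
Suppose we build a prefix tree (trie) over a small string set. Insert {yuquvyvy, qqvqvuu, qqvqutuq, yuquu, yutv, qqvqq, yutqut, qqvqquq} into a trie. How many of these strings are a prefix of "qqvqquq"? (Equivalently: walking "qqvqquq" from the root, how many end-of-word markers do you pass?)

Check each prefix of "qqvqquq" against the stored set — each match is an end-marker on the path.
Prefixes of the query that are stored words: "qqvqq", "qqvqquq"
Count: 2

2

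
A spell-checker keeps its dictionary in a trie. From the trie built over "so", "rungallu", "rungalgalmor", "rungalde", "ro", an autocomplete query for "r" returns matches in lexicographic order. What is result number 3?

DFS of the "r" subtree visits, in order: "ro", "rungalde", "rungalgalmor", "rungallu"
Position 3: rungalgalmor

rungalgalmor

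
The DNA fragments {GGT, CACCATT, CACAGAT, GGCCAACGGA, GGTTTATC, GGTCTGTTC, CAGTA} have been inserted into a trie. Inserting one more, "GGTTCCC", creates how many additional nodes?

Walking "GGTTCCC" from the root, the first 4 characters ("GGTT") follow existing edges; "C" is the first miss.
So 7 − 4 = 3 new nodes.

3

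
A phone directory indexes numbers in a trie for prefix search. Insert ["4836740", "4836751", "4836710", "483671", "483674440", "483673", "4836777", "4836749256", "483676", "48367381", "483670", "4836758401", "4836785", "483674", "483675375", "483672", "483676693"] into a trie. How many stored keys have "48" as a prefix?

Walk to "48"; the words in its subtree are exactly those with that prefix.
Matches: "483670", "483671", "4836710", "483672", "483673", "48367381", "483674", "4836740", "483674440", "4836749256", "4836751", "483675375", "4836758401", "483676", "483676693", "4836777", "4836785"
Count: 17

17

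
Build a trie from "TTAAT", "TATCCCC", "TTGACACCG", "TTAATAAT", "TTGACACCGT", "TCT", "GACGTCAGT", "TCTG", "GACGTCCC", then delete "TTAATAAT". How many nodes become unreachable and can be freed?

After clearing the end-marker at "TTAATAAT", prune upward until reaching a node still needed by another word.
The suffix "AAT" (3 nodes) is used only by "TTAATAAT"; "TTAAT" is itself a stored word, so pruning stops there.
Nodes removed: 3

3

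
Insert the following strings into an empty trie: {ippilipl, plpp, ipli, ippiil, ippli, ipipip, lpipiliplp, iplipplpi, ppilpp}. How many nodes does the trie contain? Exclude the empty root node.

42

Trace insertions, counting only characters that open a new branch:
  "ippilipl" → 8 new (i, p, p, i, l, i, p, l)
  "plpp" → 4 new (p, l, p, p)
  "ipli" → prefix "ip" already present; 2 new (l, i)
  "ippiil" → prefix "ippi" already present; 2 new (i, l)
  "ippli" → prefix "ipp" already present; 2 new (l, i)
  "ipipip" → prefix "ip" already present; 4 new (i, p, i, p)
  "lpipiliplp" → 10 new (l, p, i, p, i, l, i, p, l, p)
  "iplipplpi" → prefix "ipli" already present; 5 new (p, p, l, p, i)
  "ppilpp" → prefix "p" already present; 5 new (p, i, l, p, p)
Total nodes = 8 + 4 + 2 + 2 + 2 + 4 + 10 + 5 + 5 = 42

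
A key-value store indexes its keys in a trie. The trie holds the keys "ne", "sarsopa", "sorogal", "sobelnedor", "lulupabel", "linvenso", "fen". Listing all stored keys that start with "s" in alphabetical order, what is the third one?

sorogal

DFS of the "s" subtree visits, in order: "sarsopa", "sobelnedor", "sorogal"
The 3rd is sorogal.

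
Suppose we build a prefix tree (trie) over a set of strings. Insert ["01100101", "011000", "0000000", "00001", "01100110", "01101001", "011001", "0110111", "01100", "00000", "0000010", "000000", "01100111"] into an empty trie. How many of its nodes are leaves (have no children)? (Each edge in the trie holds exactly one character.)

9

A leaf is a node with no children — equivalently, the end of a word that is not a proper prefix of any other stored word.
Those words: "0000000", "0000010", "00001", "011000", "01100101", "01100110", "01100111", "01101001", "0110111"
Leaf count: 9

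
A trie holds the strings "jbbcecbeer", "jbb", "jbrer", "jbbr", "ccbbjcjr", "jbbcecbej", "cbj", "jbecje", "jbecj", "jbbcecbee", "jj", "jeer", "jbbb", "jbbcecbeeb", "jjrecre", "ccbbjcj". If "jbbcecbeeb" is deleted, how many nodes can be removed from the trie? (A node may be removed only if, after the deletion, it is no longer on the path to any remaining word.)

Walk "jbbcecbeeb" from the leaf back toward the root, removing each node that no remaining word uses.
The suffix "b" (1 node) is used only by "jbbcecbeeb"; the node for "jbbcecbee" still has the child "r", so pruning stops there.
Nodes removed: 1

1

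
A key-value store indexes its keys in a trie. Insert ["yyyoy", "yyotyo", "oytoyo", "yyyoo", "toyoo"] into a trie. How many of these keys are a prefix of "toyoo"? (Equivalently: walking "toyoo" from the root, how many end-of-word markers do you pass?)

1

Traverse "toyoo" character by character; count nodes along the way that are marked as word ends.
Prefixes of the query that are stored words: "toyoo"
Count: 1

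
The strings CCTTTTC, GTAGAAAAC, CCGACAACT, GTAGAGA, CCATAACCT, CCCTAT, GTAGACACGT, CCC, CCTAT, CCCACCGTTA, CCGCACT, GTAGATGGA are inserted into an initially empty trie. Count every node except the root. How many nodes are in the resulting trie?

58

For each word, the new-node count is its length minus the longest prefix already in the trie:
  "CCTTTTC" → 7 new (C, C, T, T, T, T, C)
  "GTAGAAAAC" → 9 new (G, T, A, G, A, A, A, A, C)
  "CCGACAACT" → prefix "CC" already present; 7 new (G, A, C, A, A, C, T)
  "GTAGAGA" → prefix "GTAGA" already present; 2 new (G, A)
  "CCATAACCT" → prefix "CC" already present; 7 new (A, T, A, A, C, C, T)
  "CCCTAT" → prefix "CC" already present; 4 new (C, T, A, T)
  "GTAGACACGT" → prefix "GTAGA" already present; 5 new (C, A, C, G, T)
  "CCC" → prefix "CCC" already present; 0 new (none)
  "CCTAT" → prefix "CCT" already present; 2 new (A, T)
  "CCCACCGTTA" → prefix "CCC" already present; 7 new (A, C, C, G, T, T, A)
  "CCGCACT" → prefix "CCG" already present; 4 new (C, A, C, T)
  "GTAGATGGA" → prefix "GTAGA" already present; 4 new (T, G, G, A)
Total nodes = 7 + 9 + 7 + 2 + 7 + 4 + 5 + 0 + 2 + 7 + 4 + 4 = 58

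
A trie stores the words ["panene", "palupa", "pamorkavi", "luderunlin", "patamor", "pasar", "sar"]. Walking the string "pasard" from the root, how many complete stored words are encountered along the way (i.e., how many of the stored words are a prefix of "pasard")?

1

Walk "pasard" from the root; an end-of-word marker is hit whenever a stored word is a prefix of "pasard".
Prefixes of the query that are stored words: "pasar"
Count: 1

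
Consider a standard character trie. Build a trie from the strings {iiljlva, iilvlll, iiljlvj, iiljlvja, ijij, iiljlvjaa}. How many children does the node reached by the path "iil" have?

2

Walk "iil" from the root, arriving at one node.
Distinct next characters after "iil": j, v.
That node has 2 child edges.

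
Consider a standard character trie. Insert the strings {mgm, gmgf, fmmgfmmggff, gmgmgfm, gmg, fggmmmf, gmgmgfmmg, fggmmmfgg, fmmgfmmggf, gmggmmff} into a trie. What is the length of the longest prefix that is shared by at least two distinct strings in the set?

10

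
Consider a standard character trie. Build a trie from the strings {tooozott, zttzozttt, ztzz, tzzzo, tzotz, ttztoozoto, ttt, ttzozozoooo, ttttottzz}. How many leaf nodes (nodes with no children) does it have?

Leaves are exactly the stored words that no other stored word extends.
Those words: "tooozott", "ttttottzz", "ttzozozoooo", "ttztoozoto", "tzotz", "tzzzo", "zttzozttt", "ztzz"
Leaf count: 8

8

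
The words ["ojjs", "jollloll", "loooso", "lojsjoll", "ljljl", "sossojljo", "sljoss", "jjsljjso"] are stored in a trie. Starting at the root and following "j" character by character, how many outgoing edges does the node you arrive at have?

Walk "j" from the root, arriving at one node.
Characters that immediately follow "j" among the stored strings: {j, o}.
That node has 2 child edges.

2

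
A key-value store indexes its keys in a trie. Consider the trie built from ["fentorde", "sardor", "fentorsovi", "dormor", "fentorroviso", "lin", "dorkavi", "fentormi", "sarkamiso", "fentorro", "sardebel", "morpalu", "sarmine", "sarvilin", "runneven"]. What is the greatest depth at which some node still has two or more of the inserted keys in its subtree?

Look for the deepest trie node that still has at least two words in its subtree.
"fentorro" and "fentorroviso" agree on "fentorro" (8 characters) before diverging; nothing deeper is shared.
Longest shared-prefix length: 8

8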